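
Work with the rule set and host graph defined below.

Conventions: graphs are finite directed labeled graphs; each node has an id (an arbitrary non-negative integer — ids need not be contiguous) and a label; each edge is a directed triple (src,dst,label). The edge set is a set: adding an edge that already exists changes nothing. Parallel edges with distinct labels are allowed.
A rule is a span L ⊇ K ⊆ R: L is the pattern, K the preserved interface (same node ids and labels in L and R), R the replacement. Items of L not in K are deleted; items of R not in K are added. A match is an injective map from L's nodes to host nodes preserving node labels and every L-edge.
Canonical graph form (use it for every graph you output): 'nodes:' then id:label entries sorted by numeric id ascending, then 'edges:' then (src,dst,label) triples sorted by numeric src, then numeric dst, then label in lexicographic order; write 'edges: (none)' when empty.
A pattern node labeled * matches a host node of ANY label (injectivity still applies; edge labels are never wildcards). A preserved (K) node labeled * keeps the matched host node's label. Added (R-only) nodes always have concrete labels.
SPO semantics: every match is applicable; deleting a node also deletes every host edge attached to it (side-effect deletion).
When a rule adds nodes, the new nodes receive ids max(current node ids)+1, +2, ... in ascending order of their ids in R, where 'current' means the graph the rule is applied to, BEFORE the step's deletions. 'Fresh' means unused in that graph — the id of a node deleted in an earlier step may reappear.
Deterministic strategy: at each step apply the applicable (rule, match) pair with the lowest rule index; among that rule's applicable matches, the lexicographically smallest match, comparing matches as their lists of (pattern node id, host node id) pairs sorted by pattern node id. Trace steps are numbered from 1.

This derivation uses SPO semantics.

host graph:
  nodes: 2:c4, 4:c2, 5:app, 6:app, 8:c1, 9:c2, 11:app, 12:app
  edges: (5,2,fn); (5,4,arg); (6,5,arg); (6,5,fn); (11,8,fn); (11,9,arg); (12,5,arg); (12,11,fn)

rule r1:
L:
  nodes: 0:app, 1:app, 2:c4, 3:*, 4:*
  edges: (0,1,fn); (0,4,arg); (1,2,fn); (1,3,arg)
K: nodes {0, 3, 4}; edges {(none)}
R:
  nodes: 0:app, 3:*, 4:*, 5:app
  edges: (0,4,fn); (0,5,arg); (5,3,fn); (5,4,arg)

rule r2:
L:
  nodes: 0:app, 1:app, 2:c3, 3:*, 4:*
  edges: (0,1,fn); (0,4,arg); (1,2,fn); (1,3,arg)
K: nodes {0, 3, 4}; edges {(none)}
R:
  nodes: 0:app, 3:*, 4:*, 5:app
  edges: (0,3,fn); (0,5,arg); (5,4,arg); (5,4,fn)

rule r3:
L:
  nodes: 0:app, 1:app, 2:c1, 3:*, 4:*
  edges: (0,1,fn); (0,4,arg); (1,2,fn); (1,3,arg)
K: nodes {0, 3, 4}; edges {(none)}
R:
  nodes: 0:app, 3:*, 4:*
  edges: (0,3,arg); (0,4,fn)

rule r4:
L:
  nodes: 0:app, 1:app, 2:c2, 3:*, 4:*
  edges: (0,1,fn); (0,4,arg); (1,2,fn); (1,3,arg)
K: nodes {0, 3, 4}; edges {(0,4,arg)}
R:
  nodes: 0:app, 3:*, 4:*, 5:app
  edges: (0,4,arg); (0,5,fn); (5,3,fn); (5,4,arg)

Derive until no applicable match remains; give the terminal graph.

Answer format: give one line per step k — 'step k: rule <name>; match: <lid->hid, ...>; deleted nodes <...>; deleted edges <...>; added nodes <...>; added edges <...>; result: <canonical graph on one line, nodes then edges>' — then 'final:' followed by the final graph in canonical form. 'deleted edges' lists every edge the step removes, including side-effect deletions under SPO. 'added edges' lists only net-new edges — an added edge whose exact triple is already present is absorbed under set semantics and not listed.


step 1: rule r3; match: 0->12, 1->11, 2->8, 3->9, 4->5; deleted nodes 8, 11; deleted edges (11,8,fn); (11,9,arg); (12,5,arg); (12,11,fn); added nodes (none); added edges (12,5,fn); (12,9,arg); result: nodes: 2:c4, 4:c2, 5:app, 6:app, 9:c2, 12:app edges: (5,2,fn); (5,4,arg); (6,5,arg); (6,5,fn); (12,5,fn); (12,9,arg)
step 2: rule r1; match: 0->12, 1->5, 2->2, 3->4, 4->9; deleted nodes 2, 5; deleted edges (5,2,fn); (5,4,arg); (6,5,arg); (6,5,fn); (12,5,fn); (12,9,arg); added nodes 13; added edges (12,9,fn); (12,13,arg); (13,4,fn); (13,9,arg); result: nodes: 4:c2, 6:app, 9:c2, 12:app, 13:app edges: (12,9,fn); (12,13,arg); (13,4,fn); (13,9,arg)
final:
nodes: 4:c2, 6:app, 9:c2, 12:app, 13:app
edges: (12,9,fn); (12,13,arg); (13,4,fn); (13,9,arg)


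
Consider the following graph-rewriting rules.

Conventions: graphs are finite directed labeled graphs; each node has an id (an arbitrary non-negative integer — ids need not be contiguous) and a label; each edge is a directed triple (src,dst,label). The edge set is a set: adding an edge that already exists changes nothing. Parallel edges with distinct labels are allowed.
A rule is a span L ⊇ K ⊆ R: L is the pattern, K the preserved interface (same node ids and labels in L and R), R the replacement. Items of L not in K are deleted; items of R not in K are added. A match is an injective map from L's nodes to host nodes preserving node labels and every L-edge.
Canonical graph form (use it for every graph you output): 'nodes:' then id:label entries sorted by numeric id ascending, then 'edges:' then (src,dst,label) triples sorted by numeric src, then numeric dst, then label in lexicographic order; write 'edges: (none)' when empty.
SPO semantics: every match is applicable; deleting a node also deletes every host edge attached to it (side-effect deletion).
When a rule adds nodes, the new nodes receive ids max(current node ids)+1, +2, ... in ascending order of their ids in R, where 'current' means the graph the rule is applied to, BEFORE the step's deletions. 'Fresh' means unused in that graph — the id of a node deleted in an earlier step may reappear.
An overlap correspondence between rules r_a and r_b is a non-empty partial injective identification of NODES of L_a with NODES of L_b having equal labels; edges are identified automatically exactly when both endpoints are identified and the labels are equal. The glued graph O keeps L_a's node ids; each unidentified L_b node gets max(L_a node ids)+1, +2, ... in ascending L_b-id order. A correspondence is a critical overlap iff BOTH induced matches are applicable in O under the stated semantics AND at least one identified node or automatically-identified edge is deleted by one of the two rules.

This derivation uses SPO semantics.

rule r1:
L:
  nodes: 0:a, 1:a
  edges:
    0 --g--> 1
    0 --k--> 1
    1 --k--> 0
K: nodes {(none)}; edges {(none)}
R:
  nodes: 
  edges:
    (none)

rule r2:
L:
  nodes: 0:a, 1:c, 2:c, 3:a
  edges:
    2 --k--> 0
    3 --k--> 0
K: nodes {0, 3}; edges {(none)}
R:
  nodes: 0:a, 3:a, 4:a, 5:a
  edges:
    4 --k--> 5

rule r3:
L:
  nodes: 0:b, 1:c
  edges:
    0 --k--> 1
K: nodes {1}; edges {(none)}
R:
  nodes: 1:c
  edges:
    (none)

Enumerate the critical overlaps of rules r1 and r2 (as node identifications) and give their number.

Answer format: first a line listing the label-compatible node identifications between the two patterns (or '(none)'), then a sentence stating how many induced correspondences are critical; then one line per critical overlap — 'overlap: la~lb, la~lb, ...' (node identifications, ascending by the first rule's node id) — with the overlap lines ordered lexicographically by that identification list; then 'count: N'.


label-compatible node identifications between L(r1) and L(r2): 0~0, 0~3, 1~0, 1~3
6 of the induced correspondences are critical overlaps of r1 and r2.
overlap: 0~0
overlap: 0~0, 1~3
overlap: 0~3
overlap: 0~3, 1~0
overlap: 1~0
overlap: 1~3
count: 6


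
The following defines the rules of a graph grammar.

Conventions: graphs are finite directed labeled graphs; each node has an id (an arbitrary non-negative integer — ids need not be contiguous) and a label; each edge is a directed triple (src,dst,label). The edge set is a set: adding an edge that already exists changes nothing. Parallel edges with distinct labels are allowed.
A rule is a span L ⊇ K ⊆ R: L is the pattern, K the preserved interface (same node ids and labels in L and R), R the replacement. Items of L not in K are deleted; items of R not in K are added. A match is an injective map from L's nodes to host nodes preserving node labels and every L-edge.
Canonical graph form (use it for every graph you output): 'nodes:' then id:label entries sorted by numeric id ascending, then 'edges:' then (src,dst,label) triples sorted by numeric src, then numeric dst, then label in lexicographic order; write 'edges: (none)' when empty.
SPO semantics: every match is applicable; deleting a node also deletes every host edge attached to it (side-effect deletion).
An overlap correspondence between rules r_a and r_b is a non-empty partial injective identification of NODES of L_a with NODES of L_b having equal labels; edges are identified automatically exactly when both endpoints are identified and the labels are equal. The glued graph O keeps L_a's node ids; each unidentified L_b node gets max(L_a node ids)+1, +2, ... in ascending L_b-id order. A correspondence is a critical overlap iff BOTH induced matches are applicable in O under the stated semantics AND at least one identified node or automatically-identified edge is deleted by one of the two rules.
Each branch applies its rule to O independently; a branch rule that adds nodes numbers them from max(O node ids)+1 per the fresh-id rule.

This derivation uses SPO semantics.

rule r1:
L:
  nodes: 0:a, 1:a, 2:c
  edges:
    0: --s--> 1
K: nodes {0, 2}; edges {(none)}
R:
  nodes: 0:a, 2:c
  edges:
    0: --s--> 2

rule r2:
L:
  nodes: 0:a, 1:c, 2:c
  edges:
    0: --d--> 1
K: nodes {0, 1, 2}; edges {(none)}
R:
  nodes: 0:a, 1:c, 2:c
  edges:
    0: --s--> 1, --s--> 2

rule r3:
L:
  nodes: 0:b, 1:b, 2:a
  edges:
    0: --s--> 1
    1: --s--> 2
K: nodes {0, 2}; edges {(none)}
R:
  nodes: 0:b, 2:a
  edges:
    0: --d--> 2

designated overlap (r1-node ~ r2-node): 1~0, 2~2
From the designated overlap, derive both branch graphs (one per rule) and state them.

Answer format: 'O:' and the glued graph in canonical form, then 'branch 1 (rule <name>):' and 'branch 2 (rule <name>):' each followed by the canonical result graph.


O:
nodes: 0:a, 1:a, 2:c, 3:c
edges: (0,1,s); (1,3,d)
branch 1 (rule r1):
nodes: 0:a, 2:c, 3:c
edges: (0,2,s)
branch 2 (rule r2):
nodes: 0:a, 1:a, 2:c, 3:c
edges: (0,1,s); (1,2,s); (1,3,s)


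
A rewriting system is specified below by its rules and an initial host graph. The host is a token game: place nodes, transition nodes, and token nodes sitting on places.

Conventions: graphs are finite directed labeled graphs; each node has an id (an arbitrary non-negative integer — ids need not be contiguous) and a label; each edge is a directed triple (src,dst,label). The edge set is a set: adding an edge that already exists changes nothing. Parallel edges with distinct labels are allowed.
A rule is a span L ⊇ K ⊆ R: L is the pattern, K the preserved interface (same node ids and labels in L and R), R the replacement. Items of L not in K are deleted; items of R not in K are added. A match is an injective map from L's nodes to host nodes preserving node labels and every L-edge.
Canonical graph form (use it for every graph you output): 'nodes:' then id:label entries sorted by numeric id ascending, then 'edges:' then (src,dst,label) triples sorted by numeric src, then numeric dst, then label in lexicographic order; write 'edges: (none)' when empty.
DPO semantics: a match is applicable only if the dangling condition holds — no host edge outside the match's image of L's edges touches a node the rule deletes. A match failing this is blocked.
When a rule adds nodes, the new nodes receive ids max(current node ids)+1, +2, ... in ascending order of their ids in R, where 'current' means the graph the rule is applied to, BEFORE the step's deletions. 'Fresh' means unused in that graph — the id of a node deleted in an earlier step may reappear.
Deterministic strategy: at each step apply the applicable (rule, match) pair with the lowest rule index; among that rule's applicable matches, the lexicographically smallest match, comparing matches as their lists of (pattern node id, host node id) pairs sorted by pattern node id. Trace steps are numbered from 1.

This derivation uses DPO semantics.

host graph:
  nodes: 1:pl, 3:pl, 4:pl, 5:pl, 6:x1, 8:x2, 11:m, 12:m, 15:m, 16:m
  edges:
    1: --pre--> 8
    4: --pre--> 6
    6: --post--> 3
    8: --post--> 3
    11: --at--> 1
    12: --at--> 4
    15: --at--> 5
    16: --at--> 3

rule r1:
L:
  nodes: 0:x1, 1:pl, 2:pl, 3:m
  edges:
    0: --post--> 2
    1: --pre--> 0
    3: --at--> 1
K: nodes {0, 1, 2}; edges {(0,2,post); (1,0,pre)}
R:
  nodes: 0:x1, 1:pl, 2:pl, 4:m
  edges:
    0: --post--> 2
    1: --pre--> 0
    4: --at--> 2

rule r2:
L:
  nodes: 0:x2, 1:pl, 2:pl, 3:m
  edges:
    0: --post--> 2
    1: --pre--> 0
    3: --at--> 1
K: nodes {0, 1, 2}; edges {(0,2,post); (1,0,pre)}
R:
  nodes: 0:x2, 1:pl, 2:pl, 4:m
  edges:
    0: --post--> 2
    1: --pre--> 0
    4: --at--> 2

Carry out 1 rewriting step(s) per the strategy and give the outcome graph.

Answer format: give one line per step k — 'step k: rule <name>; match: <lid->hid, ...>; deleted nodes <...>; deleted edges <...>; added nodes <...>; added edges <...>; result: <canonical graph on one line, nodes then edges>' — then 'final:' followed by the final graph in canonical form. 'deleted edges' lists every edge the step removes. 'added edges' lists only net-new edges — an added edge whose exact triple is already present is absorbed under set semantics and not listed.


step 1: rule r1; match: 0->6, 1->4, 2->3, 3->12; deleted nodes 12; deleted edges (12,4,at); added nodes 17; added edges (17,3,at); result: nodes: 1:pl, 3:pl, 4:pl, 5:pl, 6:x1, 8:x2, 11:m, 15:m, 16:m, 17:m edges: (1,8,pre); (4,6,pre); (6,3,post); (8,3,post); (11,1,at); (15,5,at); (16,3,at); (17,3,at)
final:
nodes: 1:pl, 3:pl, 4:pl, 5:pl, 6:x1, 8:x2, 11:m, 15:m, 16:m, 17:m
edges: (1,8,pre); (4,6,pre); (6,3,post); (8,3,post); (11,1,at); (15,5,at); (16,3,at); (17,3,at)


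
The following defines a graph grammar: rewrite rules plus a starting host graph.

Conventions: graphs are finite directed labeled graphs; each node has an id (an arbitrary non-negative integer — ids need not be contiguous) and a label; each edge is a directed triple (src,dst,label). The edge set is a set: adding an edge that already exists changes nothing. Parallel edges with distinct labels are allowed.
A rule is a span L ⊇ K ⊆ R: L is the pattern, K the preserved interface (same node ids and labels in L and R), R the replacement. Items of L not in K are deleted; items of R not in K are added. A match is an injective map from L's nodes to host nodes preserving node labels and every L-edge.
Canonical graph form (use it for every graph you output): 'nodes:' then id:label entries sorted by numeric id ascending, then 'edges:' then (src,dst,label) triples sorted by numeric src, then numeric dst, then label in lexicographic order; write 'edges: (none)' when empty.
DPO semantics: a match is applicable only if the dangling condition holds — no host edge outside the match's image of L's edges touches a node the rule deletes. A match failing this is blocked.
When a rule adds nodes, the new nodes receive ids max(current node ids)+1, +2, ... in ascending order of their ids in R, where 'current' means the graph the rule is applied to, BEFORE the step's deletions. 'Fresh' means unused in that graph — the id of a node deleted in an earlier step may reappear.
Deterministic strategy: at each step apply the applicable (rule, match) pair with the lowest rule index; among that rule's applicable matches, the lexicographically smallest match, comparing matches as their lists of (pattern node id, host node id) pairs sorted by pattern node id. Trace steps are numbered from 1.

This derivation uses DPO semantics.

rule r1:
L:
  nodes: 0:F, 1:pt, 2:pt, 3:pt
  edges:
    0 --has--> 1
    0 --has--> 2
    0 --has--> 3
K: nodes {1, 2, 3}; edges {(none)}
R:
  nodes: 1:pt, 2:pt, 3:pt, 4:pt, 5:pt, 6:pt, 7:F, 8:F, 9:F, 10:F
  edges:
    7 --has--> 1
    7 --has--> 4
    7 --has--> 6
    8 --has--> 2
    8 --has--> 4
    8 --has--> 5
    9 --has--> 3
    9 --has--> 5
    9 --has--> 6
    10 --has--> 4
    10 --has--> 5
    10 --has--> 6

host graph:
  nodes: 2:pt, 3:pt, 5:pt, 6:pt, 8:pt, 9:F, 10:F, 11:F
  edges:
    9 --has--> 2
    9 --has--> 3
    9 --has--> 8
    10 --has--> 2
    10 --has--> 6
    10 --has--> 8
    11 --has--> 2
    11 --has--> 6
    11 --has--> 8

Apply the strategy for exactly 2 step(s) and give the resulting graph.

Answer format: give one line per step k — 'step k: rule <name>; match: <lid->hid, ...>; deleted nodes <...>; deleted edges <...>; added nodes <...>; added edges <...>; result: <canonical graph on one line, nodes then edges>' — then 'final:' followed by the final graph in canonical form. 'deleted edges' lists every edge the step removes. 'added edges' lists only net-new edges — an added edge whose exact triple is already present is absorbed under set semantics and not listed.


step 1: rule r1; match: 0->9, 1->2, 2->3, 3->8; deleted nodes 9; deleted edges (9,2,has); (9,3,has); (9,8,has); added nodes 12, 13, 14, 15, 16, 17, 18; added edges (15,2,has); (15,12,has); (15,14,has); (16,3,has); (16,12,has); (16,13,has); (17,8,has); (17,13,has); (17,14,has); (18,12,has); (18,13,has); (18,14,has); result: nodes: 2:pt, 3:pt, 5:pt, 6:pt, 8:pt, 10:F, 11:F, 12:pt, 13:pt, 14:pt, 15:F, 16:F, 17:F, 18:F edges: (10,2,has); (10,6,has); (10,8,has); (11,2,has); (11,6,has); (11,8,has); (15,2,has); (15,12,has); (15,14,has); (16,3,has); (16,12,has); (16,13,has); (17,8,has); (17,13,has); (17,14,has); (18,12,has); (18,13,has); (18,14,has)
step 2: rule r1; match: 0->10, 1->2, 2->6, 3->8; deleted nodes 10; deleted edges (10,2,has); (10,6,has); (10,8,has); added nodes 19, 20, 21, 22, 23, 24, 25; added edges (22,2,has); (22,19,has); (22,21,has); (23,6,has); (23,19,has); (23,20,has); (24,8,has); (24,20,has); (24,21,has); (25,19,has); (25,20,has); (25,21,has); result: nodes: 2:pt, 3:pt, 5:pt, 6:pt, 8:pt, 11:F, 12:pt, 13:pt, 14:pt, 15:F, 16:F, 17:F, 18:F, 19:pt, 20:pt, 21:pt, 22:F, 23:F, 24:F, 25:F edges: (11,2,has); (11,6,has); (11,8,has); (15,2,has); (15,12,has); (15,14,has); (16,3,has); (16,12,has); (16,13,has); (17,8,has); (17,13,has); (17,14,has); (18,12,has); (18,13,has); (18,14,has); (22,2,has); (22,19,has); (22,21,has); (23,6,has); (23,19,has); (23,20,has); (24,8,has); (24,20,has); (24,21,has); (25,19,has); (25,20,has); (25,21,has)
final:
nodes: 2:pt, 3:pt, 5:pt, 6:pt, 8:pt, 11:F, 12:pt, 13:pt, 14:pt, 15:F, 16:F, 17:F, 18:F, 19:pt, 20:pt, 21:pt, 22:F, 23:F, 24:F, 25:F
edges: (11,2,has); (11,6,has); (11,8,has); (15,2,has); (15,12,has); (15,14,has); (16,3,has); (16,12,has); (16,13,has); (17,8,has); (17,13,has); (17,14,has); (18,12,has); (18,13,has); (18,14,has); (22,2,has); (22,19,has); (22,21,has); (23,6,has); (23,19,has); (23,20,has); (24,8,has); (24,20,has); (24,21,has); (25,19,has); (25,20,has); (25,21,has)


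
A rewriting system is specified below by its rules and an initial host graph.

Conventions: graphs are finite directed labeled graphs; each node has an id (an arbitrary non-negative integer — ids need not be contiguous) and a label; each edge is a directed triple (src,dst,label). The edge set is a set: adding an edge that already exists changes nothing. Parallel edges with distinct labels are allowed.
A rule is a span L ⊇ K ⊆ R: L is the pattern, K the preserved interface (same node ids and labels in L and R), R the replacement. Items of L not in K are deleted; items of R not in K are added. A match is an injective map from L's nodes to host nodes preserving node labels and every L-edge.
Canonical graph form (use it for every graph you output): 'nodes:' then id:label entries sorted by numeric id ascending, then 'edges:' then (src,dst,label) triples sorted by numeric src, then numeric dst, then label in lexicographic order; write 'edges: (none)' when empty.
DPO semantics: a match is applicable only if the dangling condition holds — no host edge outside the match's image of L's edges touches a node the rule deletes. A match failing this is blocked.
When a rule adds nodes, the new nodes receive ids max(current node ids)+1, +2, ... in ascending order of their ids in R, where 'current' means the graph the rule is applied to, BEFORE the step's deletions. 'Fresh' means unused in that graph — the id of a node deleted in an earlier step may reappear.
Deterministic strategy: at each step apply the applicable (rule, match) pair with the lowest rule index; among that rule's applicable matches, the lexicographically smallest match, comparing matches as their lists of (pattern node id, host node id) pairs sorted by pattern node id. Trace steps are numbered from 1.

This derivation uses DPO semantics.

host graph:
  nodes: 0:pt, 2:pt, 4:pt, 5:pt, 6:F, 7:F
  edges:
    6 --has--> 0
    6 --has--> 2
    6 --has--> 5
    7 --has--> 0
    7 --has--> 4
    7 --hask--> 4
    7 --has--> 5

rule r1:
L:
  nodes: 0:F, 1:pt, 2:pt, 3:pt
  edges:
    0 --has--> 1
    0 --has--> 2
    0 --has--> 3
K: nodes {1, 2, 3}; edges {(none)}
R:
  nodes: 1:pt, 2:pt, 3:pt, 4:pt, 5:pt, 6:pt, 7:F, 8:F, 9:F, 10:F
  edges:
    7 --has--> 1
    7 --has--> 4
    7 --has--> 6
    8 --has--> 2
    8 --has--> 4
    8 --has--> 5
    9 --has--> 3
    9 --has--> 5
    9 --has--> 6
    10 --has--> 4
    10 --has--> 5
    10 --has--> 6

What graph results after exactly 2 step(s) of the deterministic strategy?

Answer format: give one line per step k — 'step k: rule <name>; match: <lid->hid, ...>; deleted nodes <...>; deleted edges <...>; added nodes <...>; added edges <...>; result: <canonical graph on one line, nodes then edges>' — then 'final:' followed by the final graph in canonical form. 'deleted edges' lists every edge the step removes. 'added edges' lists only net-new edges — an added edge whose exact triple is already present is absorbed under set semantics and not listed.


step 1: rule r1; match: 0->6, 1->0, 2->2, 3->5; deleted nodes 6; deleted edges (6,0,has); (6,2,has); (6,5,has); added nodes 8, 9, 10, 11, 12, 13, 14; added edges (11,0,has); (11,8,has); (11,10,has); (12,2,has); (12,8,has); (12,9,has); (13,5,has); (13,9,has); (13,10,has); (14,8,has); (14,9,has); (14,10,has); result: nodes: 0:pt, 2:pt, 4:pt, 5:pt, 7:F, 8:pt, 9:pt, 10:pt, 11:F, 12:F, 13:F, 14:F edges: (7,0,has); (7,4,has); (7,4,hask); (7,5,has); (11,0,has); (11,8,has); (11,10,has); (12,2,has); (12,8,has); (12,9,has); (13,5,has); (13,9,has); (13,10,has); (14,8,has); (14,9,has); (14,10,has)
step 2: rule r1; match: 0->11, 1->0, 2->8, 3->10; deleted nodes 11; deleted edges (11,0,has); (11,8,has); (11,10,has); added nodes 15, 16, 17, 18, 19, 20, 21; added edges (18,0,has); (18,15,has); (18,17,has); (19,8,has); (19,15,has); (19,16,has); (20,10,has); (20,16,has); (20,17,has); (21,15,has); (21,16,has); (21,17,has); result: nodes: 0:pt, 2:pt, 4:pt, 5:pt, 7:F, 8:pt, 9:pt, 10:pt, 12:F, 13:F, 14:F, 15:pt, 16:pt, 17:pt, 18:F, 19:F, 20:F, 21:F edges: (7,0,has); (7,4,has); (7,4,hask); (7,5,has); (12,2,has); (12,8,has); (12,9,has); (13,5,has); (13,9,has); (13,10,has); (14,8,has); (14,9,has); (14,10,has); (18,0,has); (18,15,has); (18,17,has); (19,8,has); (19,15,has); (19,16,has); (20,10,has); (20,16,has); (20,17,has); (21,15,has); (21,16,has); (21,17,has)
final:
nodes: 0:pt, 2:pt, 4:pt, 5:pt, 7:F, 8:pt, 9:pt, 10:pt, 12:F, 13:F, 14:F, 15:pt, 16:pt, 17:pt, 18:F, 19:F, 20:F, 21:F
edges: (7,0,has); (7,4,has); (7,4,hask); (7,5,has); (12,2,has); (12,8,has); (12,9,has); (13,5,has); (13,9,has); (13,10,has); (14,8,has); (14,9,has); (14,10,has); (18,0,has); (18,15,has); (18,17,has); (19,8,has); (19,15,has); (19,16,has); (20,10,has); (20,16,has); (20,17,has); (21,15,has); (21,16,has); (21,17,has)


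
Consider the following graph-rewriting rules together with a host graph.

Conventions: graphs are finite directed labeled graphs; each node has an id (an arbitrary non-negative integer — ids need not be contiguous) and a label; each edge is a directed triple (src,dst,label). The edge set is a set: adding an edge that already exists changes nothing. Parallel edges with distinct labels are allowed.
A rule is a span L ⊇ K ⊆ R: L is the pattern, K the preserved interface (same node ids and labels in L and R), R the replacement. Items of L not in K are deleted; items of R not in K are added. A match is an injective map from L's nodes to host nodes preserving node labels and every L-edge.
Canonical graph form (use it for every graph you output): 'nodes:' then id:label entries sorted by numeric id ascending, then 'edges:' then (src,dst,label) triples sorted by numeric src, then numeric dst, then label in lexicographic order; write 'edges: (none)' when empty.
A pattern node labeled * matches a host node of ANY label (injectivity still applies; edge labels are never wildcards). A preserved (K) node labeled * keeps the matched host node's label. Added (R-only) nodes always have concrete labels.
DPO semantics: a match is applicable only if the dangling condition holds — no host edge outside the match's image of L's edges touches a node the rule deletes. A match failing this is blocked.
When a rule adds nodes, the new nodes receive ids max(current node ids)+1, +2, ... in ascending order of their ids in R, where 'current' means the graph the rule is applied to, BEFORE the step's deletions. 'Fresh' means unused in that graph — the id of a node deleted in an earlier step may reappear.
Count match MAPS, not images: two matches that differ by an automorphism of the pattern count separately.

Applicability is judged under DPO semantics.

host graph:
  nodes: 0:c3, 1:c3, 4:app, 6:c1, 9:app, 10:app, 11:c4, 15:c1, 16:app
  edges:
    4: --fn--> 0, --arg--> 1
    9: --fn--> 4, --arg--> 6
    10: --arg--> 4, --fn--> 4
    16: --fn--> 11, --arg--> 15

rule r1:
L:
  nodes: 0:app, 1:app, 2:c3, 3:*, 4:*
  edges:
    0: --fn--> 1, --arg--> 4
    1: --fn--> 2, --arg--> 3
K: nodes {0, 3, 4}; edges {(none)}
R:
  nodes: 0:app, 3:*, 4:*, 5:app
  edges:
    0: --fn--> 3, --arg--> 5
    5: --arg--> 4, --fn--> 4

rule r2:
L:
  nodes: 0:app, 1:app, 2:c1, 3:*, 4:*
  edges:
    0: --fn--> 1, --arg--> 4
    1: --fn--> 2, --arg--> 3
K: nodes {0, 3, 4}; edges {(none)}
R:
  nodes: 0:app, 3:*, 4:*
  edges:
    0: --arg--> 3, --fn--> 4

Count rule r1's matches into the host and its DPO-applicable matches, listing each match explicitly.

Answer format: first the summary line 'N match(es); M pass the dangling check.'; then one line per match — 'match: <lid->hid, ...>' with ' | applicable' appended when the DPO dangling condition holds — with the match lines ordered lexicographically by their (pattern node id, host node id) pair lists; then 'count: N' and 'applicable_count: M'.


1 match(es); 0 pass the dangling check.
match: 0->9, 1->4, 2->0, 3->1, 4->6
count: 1
applicable_count: 0


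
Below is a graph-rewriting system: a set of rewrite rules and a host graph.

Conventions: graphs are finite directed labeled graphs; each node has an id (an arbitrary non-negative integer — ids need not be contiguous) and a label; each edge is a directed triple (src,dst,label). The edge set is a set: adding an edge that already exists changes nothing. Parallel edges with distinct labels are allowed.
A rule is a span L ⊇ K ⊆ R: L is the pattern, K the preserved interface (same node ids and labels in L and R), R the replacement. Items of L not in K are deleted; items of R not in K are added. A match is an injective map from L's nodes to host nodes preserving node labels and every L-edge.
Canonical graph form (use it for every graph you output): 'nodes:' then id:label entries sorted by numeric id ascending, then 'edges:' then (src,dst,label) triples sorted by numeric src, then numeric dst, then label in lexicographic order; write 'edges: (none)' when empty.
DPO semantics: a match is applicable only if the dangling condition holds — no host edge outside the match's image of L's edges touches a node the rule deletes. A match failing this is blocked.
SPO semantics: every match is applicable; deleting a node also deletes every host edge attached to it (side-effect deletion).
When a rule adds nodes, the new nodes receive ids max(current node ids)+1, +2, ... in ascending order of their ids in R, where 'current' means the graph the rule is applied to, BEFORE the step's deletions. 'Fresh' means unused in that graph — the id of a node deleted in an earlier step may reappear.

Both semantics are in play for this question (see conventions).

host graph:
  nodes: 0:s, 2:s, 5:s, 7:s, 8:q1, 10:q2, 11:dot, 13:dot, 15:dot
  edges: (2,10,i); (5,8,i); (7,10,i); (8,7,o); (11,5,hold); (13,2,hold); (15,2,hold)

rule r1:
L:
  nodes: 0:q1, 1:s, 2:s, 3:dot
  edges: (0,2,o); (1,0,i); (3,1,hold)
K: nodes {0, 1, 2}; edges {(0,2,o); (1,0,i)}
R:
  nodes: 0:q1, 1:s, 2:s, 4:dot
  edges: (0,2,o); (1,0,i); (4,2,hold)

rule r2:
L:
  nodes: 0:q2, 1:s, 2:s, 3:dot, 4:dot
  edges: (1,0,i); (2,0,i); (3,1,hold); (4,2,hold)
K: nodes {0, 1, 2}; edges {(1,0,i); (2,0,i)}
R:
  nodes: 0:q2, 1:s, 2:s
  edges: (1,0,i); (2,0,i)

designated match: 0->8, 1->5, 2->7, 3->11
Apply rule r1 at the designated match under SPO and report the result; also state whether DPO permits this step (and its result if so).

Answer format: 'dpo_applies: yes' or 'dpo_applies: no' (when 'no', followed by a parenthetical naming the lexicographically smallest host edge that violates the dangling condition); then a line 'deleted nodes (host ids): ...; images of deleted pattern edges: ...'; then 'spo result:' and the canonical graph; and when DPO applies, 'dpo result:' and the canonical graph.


dpo_applies: yes
deleted nodes (host ids): 11; images of deleted pattern edges: (11,5,hold)
spo result:
nodes: 0:s, 2:s, 5:s, 7:s, 8:q1, 10:q2, 13:dot, 15:dot, 16:dot
edges: (2,10,i); (5,8,i); (7,10,i); (8,7,o); (13,2,hold); (15,2,hold); (16,7,hold)
dpo result:
nodes: 0:s, 2:s, 5:s, 7:s, 8:q1, 10:q2, 13:dot, 15:dot, 16:dot
edges: (2,10,i); (5,8,i); (7,10,i); (8,7,o); (13,2,hold); (15,2,hold); (16,7,hold)


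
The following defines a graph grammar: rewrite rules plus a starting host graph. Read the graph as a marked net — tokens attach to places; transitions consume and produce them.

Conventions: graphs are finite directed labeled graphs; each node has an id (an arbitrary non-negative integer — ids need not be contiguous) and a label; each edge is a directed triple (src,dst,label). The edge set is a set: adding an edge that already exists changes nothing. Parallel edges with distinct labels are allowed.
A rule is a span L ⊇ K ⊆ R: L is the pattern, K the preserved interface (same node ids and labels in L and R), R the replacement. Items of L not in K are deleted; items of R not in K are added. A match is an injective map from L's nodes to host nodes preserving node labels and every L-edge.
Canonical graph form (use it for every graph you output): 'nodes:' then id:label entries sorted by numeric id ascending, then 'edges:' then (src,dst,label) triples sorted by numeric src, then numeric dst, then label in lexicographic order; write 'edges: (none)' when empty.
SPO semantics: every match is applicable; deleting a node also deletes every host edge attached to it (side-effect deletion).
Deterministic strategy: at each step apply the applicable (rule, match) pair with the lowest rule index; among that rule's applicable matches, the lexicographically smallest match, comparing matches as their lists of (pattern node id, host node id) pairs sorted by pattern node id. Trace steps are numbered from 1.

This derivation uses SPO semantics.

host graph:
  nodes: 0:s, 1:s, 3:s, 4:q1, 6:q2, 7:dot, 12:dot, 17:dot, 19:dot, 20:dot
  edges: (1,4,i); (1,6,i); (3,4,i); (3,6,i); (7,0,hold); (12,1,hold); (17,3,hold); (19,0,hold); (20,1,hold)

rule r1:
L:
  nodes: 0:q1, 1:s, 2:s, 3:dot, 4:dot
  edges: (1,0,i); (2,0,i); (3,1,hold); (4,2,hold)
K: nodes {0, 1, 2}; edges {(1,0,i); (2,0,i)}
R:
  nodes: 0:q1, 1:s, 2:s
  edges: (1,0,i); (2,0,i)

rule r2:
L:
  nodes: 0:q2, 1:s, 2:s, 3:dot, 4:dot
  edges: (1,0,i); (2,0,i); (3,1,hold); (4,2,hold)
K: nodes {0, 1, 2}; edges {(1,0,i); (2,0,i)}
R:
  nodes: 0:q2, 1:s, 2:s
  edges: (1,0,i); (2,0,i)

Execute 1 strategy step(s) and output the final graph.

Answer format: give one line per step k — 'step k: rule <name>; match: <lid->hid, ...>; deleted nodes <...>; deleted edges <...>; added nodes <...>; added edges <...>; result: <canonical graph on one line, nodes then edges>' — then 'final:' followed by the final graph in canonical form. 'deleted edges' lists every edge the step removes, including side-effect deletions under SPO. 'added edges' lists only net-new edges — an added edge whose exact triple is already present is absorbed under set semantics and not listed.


step 1: rule r1; match: 0->4, 1->1, 2->3, 3->12, 4->17; deleted nodes 12, 17; deleted edges (12,1,hold); (17,3,hold); added nodes (none); added edges (none); result: nodes: 0:s, 1:s, 3:s, 4:q1, 6:q2, 7:dot, 19:dot, 20:dot edges: (1,4,i); (1,6,i); (3,4,i); (3,6,i); (7,0,hold); (19,0,hold); (20,1,hold)
final:
nodes: 0:s, 1:s, 3:s, 4:q1, 6:q2, 7:dot, 19:dot, 20:dot
edges: (1,4,i); (1,6,i); (3,4,i); (3,6,i); (7,0,hold); (19,0,hold); (20,1,hold)


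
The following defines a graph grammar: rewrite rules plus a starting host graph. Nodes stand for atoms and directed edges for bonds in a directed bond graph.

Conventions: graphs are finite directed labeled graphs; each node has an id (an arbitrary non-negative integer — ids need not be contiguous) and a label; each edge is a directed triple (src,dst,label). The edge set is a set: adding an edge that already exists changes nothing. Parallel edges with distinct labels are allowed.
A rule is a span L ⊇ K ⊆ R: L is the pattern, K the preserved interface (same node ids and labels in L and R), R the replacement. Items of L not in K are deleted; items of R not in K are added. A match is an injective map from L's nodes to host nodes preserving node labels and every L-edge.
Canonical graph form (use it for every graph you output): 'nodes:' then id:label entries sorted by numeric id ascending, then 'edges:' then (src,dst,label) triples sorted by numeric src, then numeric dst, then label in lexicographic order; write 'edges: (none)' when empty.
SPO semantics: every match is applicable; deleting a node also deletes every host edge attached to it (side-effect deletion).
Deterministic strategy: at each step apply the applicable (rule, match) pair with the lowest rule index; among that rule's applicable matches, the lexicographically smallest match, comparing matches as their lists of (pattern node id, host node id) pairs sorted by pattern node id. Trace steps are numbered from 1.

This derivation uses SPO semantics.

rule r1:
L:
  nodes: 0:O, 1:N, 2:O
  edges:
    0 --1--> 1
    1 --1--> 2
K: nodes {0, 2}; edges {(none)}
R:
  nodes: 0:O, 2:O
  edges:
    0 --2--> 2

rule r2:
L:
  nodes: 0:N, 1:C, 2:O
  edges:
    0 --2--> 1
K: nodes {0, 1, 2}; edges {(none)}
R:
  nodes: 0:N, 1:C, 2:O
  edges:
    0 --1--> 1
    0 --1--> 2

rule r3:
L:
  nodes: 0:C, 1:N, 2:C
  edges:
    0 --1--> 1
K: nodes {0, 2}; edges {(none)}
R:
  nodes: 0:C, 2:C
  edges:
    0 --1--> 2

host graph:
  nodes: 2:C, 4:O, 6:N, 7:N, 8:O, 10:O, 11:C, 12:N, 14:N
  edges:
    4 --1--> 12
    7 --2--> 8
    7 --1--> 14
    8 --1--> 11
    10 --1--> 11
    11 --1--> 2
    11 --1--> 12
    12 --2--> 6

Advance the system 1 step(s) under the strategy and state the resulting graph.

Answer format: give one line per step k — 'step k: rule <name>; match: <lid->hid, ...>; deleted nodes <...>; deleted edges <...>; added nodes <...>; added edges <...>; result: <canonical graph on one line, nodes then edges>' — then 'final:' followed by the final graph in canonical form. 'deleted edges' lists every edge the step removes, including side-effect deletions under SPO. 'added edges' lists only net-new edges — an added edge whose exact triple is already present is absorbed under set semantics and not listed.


step 1: rule r3; match: 0->11, 1->12, 2->2; deleted nodes 12; deleted edges (4,12,1); (11,12,1); (12,6,2); added nodes (none); added edges (none); result: nodes: 2:C, 4:O, 6:N, 7:N, 8:O, 10:O, 11:C, 14:N edges: (7,8,2); (7,14,1); (8,11,1); (10,11,1); (11,2,1)
final:
nodes: 2:C, 4:O, 6:N, 7:N, 8:O, 10:O, 11:C, 14:N
edges: (7,8,2); (7,14,1); (8,11,1); (10,11,1); (11,2,1)


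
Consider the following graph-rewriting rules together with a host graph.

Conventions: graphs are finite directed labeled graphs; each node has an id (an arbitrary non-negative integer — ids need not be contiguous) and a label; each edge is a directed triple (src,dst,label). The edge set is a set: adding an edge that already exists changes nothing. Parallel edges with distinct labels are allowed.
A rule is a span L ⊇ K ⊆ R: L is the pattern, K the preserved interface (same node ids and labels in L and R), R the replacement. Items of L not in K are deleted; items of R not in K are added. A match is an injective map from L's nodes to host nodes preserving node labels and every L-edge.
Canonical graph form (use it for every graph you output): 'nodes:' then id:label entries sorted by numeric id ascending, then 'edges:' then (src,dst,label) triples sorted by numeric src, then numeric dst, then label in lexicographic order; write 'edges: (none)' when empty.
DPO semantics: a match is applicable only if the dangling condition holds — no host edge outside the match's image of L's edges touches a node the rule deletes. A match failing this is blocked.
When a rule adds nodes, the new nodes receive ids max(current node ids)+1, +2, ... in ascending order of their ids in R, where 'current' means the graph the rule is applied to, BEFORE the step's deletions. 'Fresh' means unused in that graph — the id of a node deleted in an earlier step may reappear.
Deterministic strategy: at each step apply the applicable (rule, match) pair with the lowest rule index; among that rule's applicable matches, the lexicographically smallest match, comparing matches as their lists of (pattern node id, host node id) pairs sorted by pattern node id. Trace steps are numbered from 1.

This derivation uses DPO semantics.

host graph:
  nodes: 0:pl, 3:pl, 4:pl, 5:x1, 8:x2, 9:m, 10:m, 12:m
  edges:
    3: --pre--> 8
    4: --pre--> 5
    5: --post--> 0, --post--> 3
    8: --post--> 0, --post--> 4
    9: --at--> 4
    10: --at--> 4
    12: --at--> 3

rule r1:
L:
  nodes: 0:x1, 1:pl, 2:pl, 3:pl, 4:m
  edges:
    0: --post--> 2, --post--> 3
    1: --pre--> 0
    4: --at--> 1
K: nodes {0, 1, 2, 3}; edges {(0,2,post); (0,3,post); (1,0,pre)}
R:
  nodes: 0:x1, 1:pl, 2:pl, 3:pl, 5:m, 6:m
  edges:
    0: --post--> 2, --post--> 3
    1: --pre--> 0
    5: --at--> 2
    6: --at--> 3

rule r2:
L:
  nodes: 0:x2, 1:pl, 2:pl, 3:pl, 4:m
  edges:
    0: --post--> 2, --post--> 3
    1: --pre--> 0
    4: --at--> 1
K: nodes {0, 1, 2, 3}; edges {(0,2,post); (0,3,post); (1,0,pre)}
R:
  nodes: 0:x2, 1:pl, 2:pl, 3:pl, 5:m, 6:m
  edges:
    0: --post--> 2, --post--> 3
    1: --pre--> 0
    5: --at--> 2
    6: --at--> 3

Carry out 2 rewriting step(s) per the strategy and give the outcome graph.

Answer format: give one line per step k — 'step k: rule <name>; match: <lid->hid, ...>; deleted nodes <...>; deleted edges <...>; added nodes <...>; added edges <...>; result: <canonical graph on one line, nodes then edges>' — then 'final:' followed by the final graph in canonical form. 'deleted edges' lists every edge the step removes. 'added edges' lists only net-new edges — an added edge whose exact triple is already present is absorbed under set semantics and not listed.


step 1: rule r1; match: 0->5, 1->4, 2->0, 3->3, 4->9; deleted nodes 9; deleted edges (9,4,at); added nodes 13, 14; added edges (13,0,at); (14,3,at); result: nodes: 0:pl, 3:pl, 4:pl, 5:x1, 8:x2, 10:m, 12:m, 13:m, 14:m edges: (3,8,pre); (4,5,pre); (5,0,post); (5,3,post); (8,0,post); (8,4,post); (10,4,at); (12,3,at); (13,0,at); (14,3,at)
step 2: rule r1; match: 0->5, 1->4, 2->0, 3->3, 4->10; deleted nodes 10; deleted edges (10,4,at); added nodes 15, 16; added edges (15,0,at); (16,3,at); result: nodes: 0:pl, 3:pl, 4:pl, 5:x1, 8:x2, 12:m, 13:m, 14:m, 15:m, 16:m edges: (3,8,pre); (4,5,pre); (5,0,post); (5,3,post); (8,0,post); (8,4,post); (12,3,at); (13,0,at); (14,3,at); (15,0,at); (16,3,at)
final:
nodes: 0:pl, 3:pl, 4:pl, 5:x1, 8:x2, 12:m, 13:m, 14:m, 15:m, 16:m
edges: (3,8,pre); (4,5,pre); (5,0,post); (5,3,post); (8,0,post); (8,4,post); (12,3,at); (13,0,at); (14,3,at); (15,0,at); (16,3,at)


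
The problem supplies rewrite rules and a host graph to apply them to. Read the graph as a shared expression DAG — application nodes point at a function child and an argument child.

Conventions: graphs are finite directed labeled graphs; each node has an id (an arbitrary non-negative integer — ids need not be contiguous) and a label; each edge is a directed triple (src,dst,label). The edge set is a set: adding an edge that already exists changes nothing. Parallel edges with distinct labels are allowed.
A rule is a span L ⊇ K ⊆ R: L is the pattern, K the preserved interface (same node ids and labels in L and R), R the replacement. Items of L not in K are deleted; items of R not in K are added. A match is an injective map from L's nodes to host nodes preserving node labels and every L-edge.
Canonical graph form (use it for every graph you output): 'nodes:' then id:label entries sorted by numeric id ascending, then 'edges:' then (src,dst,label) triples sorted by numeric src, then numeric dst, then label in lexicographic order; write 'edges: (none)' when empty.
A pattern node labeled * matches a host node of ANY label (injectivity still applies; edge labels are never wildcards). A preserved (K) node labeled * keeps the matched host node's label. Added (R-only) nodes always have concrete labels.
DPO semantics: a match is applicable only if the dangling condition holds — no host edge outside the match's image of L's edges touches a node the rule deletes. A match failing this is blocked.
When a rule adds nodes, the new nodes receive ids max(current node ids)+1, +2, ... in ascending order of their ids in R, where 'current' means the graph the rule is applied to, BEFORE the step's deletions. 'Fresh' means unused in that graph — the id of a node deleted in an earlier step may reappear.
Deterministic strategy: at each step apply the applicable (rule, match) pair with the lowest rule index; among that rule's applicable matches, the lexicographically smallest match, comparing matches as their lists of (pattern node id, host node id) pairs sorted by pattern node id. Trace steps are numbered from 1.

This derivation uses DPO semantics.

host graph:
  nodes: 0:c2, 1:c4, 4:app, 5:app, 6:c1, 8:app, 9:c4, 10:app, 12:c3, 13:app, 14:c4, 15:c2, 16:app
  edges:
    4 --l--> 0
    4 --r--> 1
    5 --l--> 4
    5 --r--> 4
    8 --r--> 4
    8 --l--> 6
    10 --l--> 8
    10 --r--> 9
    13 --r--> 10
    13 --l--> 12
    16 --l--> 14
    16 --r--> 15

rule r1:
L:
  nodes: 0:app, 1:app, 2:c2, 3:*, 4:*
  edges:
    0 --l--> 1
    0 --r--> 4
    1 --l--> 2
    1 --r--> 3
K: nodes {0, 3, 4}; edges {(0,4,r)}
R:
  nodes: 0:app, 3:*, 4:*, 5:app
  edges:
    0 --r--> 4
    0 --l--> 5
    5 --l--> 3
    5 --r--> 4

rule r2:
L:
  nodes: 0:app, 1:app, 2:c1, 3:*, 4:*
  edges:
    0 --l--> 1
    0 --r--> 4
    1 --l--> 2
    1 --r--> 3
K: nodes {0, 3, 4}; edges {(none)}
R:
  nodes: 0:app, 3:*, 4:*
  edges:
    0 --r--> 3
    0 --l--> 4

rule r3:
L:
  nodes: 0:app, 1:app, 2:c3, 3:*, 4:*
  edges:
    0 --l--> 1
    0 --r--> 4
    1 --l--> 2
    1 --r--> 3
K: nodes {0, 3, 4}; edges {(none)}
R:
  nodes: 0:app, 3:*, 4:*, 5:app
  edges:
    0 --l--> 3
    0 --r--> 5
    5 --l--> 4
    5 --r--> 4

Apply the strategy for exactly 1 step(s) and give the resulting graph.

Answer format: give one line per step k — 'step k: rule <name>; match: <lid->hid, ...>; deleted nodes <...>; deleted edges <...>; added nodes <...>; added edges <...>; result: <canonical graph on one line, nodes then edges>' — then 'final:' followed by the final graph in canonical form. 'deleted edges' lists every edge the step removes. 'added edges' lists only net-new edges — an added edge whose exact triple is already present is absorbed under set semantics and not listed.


step 1: rule r2; match: 0->10, 1->8, 2->6, 3->4, 4->9; deleted nodes 6, 8; deleted edges (8,4,r); (8,6,l); (10,8,l); (10,9,r); added nodes (none); added edges (10,4,r); (10,9,l); result: nodes: 0:c2, 1:c4, 4:app, 5:app, 9:c4, 10:app, 12:c3, 13:app, 14:c4, 15:c2, 16:app edges: (4,0,l); (4,1,r); (5,4,l); (5,4,r); (10,4,r); (10,9,l); (13,10,r); (13,12,l); (16,14,l); (16,15,r)
final:
nodes: 0:c2, 1:c4, 4:app, 5:app, 9:c4, 10:app, 12:c3, 13:app, 14:c4, 15:c2, 16:app
edges: (4,0,l); (4,1,r); (5,4,l); (5,4,r); (10,4,r); (10,9,l); (13,10,r); (13,12,l); (16,14,l); (16,15,r)
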